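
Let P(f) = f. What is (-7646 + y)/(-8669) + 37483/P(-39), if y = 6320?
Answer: -324888413/338091 ≈ -960.95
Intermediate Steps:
(-7646 + y)/(-8669) + 37483/P(-39) = (-7646 + 6320)/(-8669) + 37483/(-39) = -1326*(-1/8669) + 37483*(-1/39) = 1326/8669 - 37483/39 = -324888413/338091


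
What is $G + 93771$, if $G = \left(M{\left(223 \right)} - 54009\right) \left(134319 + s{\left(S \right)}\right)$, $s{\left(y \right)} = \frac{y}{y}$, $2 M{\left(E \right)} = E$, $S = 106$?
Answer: $-7239418429$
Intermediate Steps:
$M{\left(E \right)} = \frac{E}{2}$
$s{\left(y \right)} = 1$
$G = -7239512200$ ($G = \left(\frac{1}{2} \cdot 223 - 54009\right) \left(134319 + 1\right) = \left(\frac{223}{2} - 54009\right) 134320 = \left(- \frac{107795}{2}\right) 134320 = -7239512200$)
$G + 93771 = -7239512200 + 93771 = -7239418429$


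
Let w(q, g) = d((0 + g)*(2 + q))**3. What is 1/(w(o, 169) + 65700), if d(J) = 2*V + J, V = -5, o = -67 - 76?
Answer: -1/13547654073019 ≈ -7.3814e-14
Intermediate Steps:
o = -143
d(J) = -10 + J (d(J) = 2*(-5) + J = -10 + J)
w(q, g) = (-10 + g*(2 + q))**3 (w(q, g) = (-10 + (0 + g)*(2 + q))**3 = (-10 + g*(2 + q))**3)
1/(w(o, 169) + 65700) = 1/((-10 + 169*(2 - 143))**3 + 65700) = 1/((-10 + 169*(-141))**3 + 65700) = 1/((-10 - 23829)**3 + 65700) = 1/((-23839)**3 + 65700) = 1/(-13547654138719 + 65700) = 1/(-13547654073019) = -1/13547654073019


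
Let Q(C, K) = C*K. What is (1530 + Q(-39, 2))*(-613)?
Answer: -890076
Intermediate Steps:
(1530 + Q(-39, 2))*(-613) = (1530 - 39*2)*(-613) = (1530 - 78)*(-613) = 1452*(-613) = -890076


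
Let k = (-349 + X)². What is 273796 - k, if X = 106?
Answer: 214747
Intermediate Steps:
k = 59049 (k = (-349 + 106)² = (-243)² = 59049)
273796 - k = 273796 - 1*59049 = 273796 - 59049 = 214747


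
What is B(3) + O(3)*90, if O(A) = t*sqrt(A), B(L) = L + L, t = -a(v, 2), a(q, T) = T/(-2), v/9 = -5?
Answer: 6 + 90*sqrt(3) ≈ 161.88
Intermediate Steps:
v = -45 (v = 9*(-5) = -45)
a(q, T) = -T/2 (a(q, T) = T*(-1/2) = -T/2)
t = 1 (t = -(-1)*2/2 = -1*(-1) = 1)
B(L) = 2*L
O(A) = sqrt(A) (O(A) = 1*sqrt(A) = sqrt(A))
B(3) + O(3)*90 = 2*3 + sqrt(3)*90 = 6 + 90*sqrt(3)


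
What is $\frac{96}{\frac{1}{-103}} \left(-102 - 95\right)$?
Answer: $1947936$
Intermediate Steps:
$\frac{96}{\frac{1}{-103}} \left(-102 - 95\right) = \frac{96}{- \frac{1}{103}} \left(-197\right) = 96 \left(-103\right) \left(-197\right) = \left(-9888\right) \left(-197\right) = 1947936$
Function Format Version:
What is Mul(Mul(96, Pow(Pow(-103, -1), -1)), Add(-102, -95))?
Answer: 1947936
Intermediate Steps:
Mul(Mul(96, Pow(Pow(-103, -1), -1)), Add(-102, -95)) = Mul(Mul(96, Pow(Rational(-1, 103), -1)), -197) = Mul(Mul(96, -103), -197) = Mul(-9888, -197) = 1947936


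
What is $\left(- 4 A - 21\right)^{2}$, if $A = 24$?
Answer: $13689$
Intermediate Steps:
$\left(- 4 A - 21\right)^{2} = \left(\left(-4\right) 24 - 21\right)^{2} = \left(-96 - 21\right)^{2} = \left(-117\right)^{2} = 13689$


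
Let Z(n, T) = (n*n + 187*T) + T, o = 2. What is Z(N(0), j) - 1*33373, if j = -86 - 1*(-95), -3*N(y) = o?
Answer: -285125/9 ≈ -31681.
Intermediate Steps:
N(y) = -⅔ (N(y) = -⅓*2 = -⅔)
j = 9 (j = -86 + 95 = 9)
Z(n, T) = n² + 188*T (Z(n, T) = (n² + 187*T) + T = n² + 188*T)
Z(N(0), j) - 1*33373 = ((-⅔)² + 188*9) - 1*33373 = (4/9 + 1692) - 33373 = 15232/9 - 33373 = -285125/9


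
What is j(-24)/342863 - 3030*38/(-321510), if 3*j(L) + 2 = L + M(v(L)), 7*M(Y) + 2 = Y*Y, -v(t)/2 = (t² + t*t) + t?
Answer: 1677074642/1574769759 ≈ 1.0650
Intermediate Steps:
v(t) = -4*t² - 2*t (v(t) = -2*((t² + t*t) + t) = -2*((t² + t²) + t) = -2*(2*t² + t) = -2*(t + 2*t²) = -4*t² - 2*t)
M(Y) = -2/7 + Y²/7 (M(Y) = -2/7 + (Y*Y)/7 = -2/7 + Y²/7)
j(L) = -16/21 + L/3 + 4*L²*(1 + 2*L)²/21 (j(L) = -⅔ + (L + (-2/7 + (-2*L*(1 + 2*L))²/7))/3 = -⅔ + (L + (-2/7 + (4*L²*(1 + 2*L)²)/7))/3 = -⅔ + (L + (-2/7 + 4*L²*(1 + 2*L)²/7))/3 = -⅔ + (-2/7 + L + 4*L²*(1 + 2*L)²/7)/3 = -⅔ + (-2/21 + L/3 + 4*L²*(1 + 2*L)²/21) = -16/21 + L/3 + 4*L²*(1 + 2*L)²/21)
j(-24)/342863 - 3030*38/(-321510) = (-16/21 + (⅓)*(-24) + (4/21)*(-24)²*(1 + 2*(-24))²)/342863 - 3030*38/(-321510) = (-16/21 - 8 + (4/21)*576*(1 - 48)²)*(1/342863) - 115140*(-1/321510) = (-16/21 - 8 + (4/21)*576*(-47)²)*(1/342863) + 3838/10717 = (-16/21 - 8 + (4/21)*576*2209)*(1/342863) + 3838/10717 = (-16/21 - 8 + 1696512/7)*(1/342863) + 3838/10717 = (5089352/21)*(1/342863) + 3838/10717 = 5089352/7200123 + 3838/10717 = 1677074642/1574769759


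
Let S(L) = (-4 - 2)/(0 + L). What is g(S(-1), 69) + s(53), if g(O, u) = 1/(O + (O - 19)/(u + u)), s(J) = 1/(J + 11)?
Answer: 9647/52160 ≈ 0.18495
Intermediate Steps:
s(J) = 1/(11 + J)
S(L) = -6/L
g(O, u) = 1/(O + (-19 + O)/(2*u)) (g(O, u) = 1/(O + (-19 + O)/((2*u))) = 1/(O + (-19 + O)*(1/(2*u))) = 1/(O + (-19 + O)/(2*u)))
g(S(-1), 69) + s(53) = 2*69/(-19 - 6/(-1) + 2*(-6/(-1))*69) + 1/(11 + 53) = 2*69/(-19 - 6*(-1) + 2*(-6*(-1))*69) + 1/64 = 2*69/(-19 + 6 + 2*6*69) + 1/64 = 2*69/(-19 + 6 + 828) + 1/64 = 2*69/815 + 1/64 = 2*69*(1/815) + 1/64 = 138/815 + 1/64 = 9647/52160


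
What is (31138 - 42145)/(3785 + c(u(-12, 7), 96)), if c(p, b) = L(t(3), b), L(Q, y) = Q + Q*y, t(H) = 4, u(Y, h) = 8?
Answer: -3669/1391 ≈ -2.6377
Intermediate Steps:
c(p, b) = 4 + 4*b (c(p, b) = 4*(1 + b) = 4 + 4*b)
(31138 - 42145)/(3785 + c(u(-12, 7), 96)) = (31138 - 42145)/(3785 + (4 + 4*96)) = -11007/(3785 + (4 + 384)) = -11007/(3785 + 388) = -11007/4173 = -11007*1/4173 = -3669/1391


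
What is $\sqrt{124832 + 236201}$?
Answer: $\sqrt{361033} \approx 600.86$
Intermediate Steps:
$\sqrt{124832 + 236201} = \sqrt{361033}$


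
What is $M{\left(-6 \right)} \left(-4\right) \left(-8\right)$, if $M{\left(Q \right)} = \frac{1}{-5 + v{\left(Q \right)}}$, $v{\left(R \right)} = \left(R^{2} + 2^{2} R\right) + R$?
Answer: $32$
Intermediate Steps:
$v{\left(R \right)} = R^{2} + 5 R$ ($v{\left(R \right)} = \left(R^{2} + 4 R\right) + R = R^{2} + 5 R$)
$M{\left(Q \right)} = \frac{1}{-5 + Q \left(5 + Q\right)}$
$M{\left(-6 \right)} \left(-4\right) \left(-8\right) = \frac{1}{-5 - 6 \left(5 - 6\right)} \left(-4\right) \left(-8\right) = \frac{1}{-5 - -6} \left(-4\right) \left(-8\right) = \frac{1}{-5 + 6} \left(-4\right) \left(-8\right) = 1^{-1} \left(-4\right) \left(-8\right) = 1 \left(-4\right) \left(-8\right) = \left(-4\right) \left(-8\right) = 32$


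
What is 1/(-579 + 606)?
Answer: 1/27 ≈ 0.037037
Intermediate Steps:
1/(-579 + 606) = 1/27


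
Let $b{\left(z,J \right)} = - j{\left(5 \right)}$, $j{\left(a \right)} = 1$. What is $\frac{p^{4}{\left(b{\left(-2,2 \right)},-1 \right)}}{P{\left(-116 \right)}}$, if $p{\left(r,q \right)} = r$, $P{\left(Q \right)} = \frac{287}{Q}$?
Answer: $- \frac{116}{287} \approx -0.40418$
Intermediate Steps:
$b{\left(z,J \right)} = -1$ ($b{\left(z,J \right)} = \left(-1\right) 1 = -1$)
$\frac{p^{4}{\left(b{\left(-2,2 \right)},-1 \right)}}{P{\left(-116 \right)}} = \frac{\left(-1\right)^{4}}{287 \frac{1}{-116}} = 1 \frac{1}{287 \left(- \frac{1}{116}\right)} = 1 \frac{1}{- \frac{287}{116}} = 1 \left(- \frac{116}{287}\right) = - \frac{116}{287}$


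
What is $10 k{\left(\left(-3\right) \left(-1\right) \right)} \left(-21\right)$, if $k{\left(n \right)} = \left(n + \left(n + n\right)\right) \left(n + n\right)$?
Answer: $-11340$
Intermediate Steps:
$k{\left(n \right)} = 6 n^{2}$ ($k{\left(n \right)} = \left(n + 2 n\right) 2 n = 3 n 2 n = 6 n^{2}$)
$10 k{\left(\left(-3\right) \left(-1\right) \right)} \left(-21\right) = 10 \cdot 6 \left(\left(-3\right) \left(-1\right)\right)^{2} \left(-21\right) = 10 \cdot 6 \cdot 3^{2} \left(-21\right) = 10 \cdot 6 \cdot 9 \left(-21\right) = 10 \cdot 54 \left(-21\right) = 540 \left(-21\right) = -11340$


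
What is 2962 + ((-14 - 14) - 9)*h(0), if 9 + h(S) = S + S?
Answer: 3295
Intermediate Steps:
h(S) = -9 + 2*S (h(S) = -9 + (S + S) = -9 + 2*S)
2962 + ((-14 - 14) - 9)*h(0) = 2962 + ((-14 - 14) - 9)*(-9 + 2*0) = 2962 + (-28 - 9)*(-9 + 0) = 2962 - 37*(-9) = 2962 + 333 = 3295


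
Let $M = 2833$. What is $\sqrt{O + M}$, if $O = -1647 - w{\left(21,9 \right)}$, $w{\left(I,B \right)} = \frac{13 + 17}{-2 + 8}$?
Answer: $\sqrt{1181} \approx 34.366$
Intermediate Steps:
$w{\left(I,B \right)} = 5$ ($w{\left(I,B \right)} = \frac{30}{6} = 30 \cdot \frac{1}{6} = 5$)
$O = -1652$ ($O = -1647 - 5 = -1652$)
$\sqrt{O + M} = \sqrt{-1652 + 2833} = \sqrt{1181}$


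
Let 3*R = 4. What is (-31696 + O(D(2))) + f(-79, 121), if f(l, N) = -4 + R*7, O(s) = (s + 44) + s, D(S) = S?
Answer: -94928/3 ≈ -31643.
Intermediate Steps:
R = 4/3 (R = (1/3)*4 = 4/3 ≈ 1.3333)
O(s) = 44 + 2*s (O(s) = (44 + s) + s = 44 + 2*s)
f(l, N) = 16/3 (f(l, N) = -4 + (4/3)*7 = -4 + 28/3 = 16/3)
(-31696 + O(D(2))) + f(-79, 121) = (-31696 + (44 + 2*2)) + 16/3 = (-31696 + (44 + 4)) + 16/3 = (-31696 + 48) + 16/3 = -31648 + 16/3 = -94928/3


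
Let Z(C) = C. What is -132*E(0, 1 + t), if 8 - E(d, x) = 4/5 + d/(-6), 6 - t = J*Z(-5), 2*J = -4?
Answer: -4752/5 ≈ -950.40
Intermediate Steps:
J = -2 (J = (½)*(-4) = -2)
t = -4 (t = 6 - (-2)*(-5) = 6 - 1*10 = 6 - 10 = -4)
E(d, x) = 36/5 + d/6 (E(d, x) = 8 - (4/5 + d/(-6)) = 8 - (4*(⅕) + d*(-⅙)) = 8 - (⅘ - d/6) = 8 + (-⅘ + d/6) = 36/5 + d/6)
-132*E(0, 1 + t) = -132*(36/5 + (⅙)*0) = -132*(36/5 + 0) = -132*36/5 = -4752/5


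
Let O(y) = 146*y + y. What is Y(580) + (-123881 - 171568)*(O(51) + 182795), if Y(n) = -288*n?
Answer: -56221748148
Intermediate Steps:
O(y) = 147*y
Y(580) + (-123881 - 171568)*(O(51) + 182795) = -288*580 + (-123881 - 171568)*(147*51 + 182795) = -167040 - 295449*(7497 + 182795) = -167040 - 295449*190292 = -167040 - 56221581108 = -56221748148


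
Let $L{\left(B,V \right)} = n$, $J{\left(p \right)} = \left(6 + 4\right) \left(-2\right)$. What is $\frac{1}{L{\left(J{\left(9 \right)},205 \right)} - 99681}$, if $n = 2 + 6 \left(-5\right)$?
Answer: $- \frac{1}{99709} \approx -1.0029 \cdot 10^{-5}$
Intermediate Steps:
$J{\left(p \right)} = -20$ ($J{\left(p \right)} = 10 \left(-2\right) = -20$)
$n = -28$ ($n = 2 - 30 = -28$)
$L{\left(B,V \right)} = -28$
$\frac{1}{L{\left(J{\left(9 \right)},205 \right)} - 99681} = \frac{1}{-28 - 99681} = \frac{1}{-99709} = - \frac{1}{99709}$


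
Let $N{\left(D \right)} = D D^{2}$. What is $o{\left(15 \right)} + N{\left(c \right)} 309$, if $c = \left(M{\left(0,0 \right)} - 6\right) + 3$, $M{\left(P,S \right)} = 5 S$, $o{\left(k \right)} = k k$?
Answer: $-8118$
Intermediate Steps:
$o{\left(k \right)} = k^{2}$
$c = -3$ ($c = \left(5 \cdot 0 - 6\right) + 3 = \left(0 - 6\right) + 3 = -6 + 3 = -3$)
$N{\left(D \right)} = D^{3}$
$o{\left(15 \right)} + N{\left(c \right)} 309 = 15^{2} + \left(-3\right)^{3} \cdot 309 = 225 - 8343 = -8118$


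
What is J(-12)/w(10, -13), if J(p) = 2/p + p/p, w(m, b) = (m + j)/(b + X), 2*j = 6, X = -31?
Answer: -110/39 ≈ -2.8205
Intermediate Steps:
j = 3 (j = (1/2)*6 = 3)
w(m, b) = (3 + m)/(-31 + b) (w(m, b) = (m + 3)/(b - 31) = (3 + m)/(-31 + b))
J(p) = 1 + 2/p (J(p) = 2/p + 1 = 1 + 2/p)
J(-12)/w(10, -13) = ((2 - 12)/(-12))/(((3 + 10)/(-31 - 13))) = (-1/12*(-10))/((13/(-44))) = 5/(6*((-1/44*13))) = 5/(6*(-13/44)) = (5/6)*(-44/13) = -110/39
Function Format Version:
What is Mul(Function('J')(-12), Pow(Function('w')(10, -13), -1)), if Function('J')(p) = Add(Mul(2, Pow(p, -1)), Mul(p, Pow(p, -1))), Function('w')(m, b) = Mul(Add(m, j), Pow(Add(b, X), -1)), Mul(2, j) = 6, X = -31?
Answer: Rational(-110, 39) ≈ -2.8205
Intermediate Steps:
j = 3 (j = Mul(Rational(1, 2), 6) = 3)
Function('w')(m, b) = Mul(Pow(Add(-31, b), -1), Add(3, m)) (Function('w')(m, b) = Mul(Add(m, 3), Pow(Add(b, -31), -1)) = Mul(Add(3, m), Pow(Add(-31, b), -1)) = Mul(Pow(Add(-31, b), -1), Add(3, m)))
Function('J')(p) = Add(1, Mul(2, Pow(p, -1))) (Function('J')(p) = Add(Mul(2, Pow(p, -1)), 1) = Add(1, Mul(2, Pow(p, -1))))
Mul(Function('J')(-12), Pow(Function('w')(10, -13), -1)) = Mul(Mul(Pow(-12, -1), Add(2, -12)), Pow(Mul(Pow(Add(-31, -13), -1), Add(3, 10)), -1)) = Mul(Mul(Rational(-1, 12), -10), Pow(Mul(Pow(-44, -1), 13), -1)) = Mul(Rational(5, 6), Pow(Mul(Rational(-1, 44), 13), -1)) = Mul(Rational(5, 6), Pow(Rational(-13, 44), -1)) = Mul(Rational(5, 6), Rational(-44, 13)) = Rational(-110, 39)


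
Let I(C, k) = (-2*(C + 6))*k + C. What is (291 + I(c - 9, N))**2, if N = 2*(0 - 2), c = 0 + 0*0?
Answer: 66564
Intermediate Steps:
c = 0 (c = 0 + 0 = 0)
N = -4 (N = 2*(-2) = -4)
I(C, k) = C + k*(-12 - 2*C) (I(C, k) = (-2*(6 + C))*k + C = (-12 - 2*C)*k + C = k*(-12 - 2*C) + C = C + k*(-12 - 2*C))
(291 + I(c - 9, N))**2 = (291 + ((0 - 9) - 12*(-4) - 2*(0 - 9)*(-4)))**2 = (291 + (-9 + 48 - 2*(-9)*(-4)))**2 = (291 + (-9 + 48 - 72))**2 = (291 - 33)**2 = 258**2 = 66564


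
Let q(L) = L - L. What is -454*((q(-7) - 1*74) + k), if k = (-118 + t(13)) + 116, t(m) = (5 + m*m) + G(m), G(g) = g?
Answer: -50394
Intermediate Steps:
q(L) = 0
t(m) = 5 + m + m² (t(m) = (5 + m*m) + m = (5 + m²) + m = 5 + m + m²)
k = 185 (k = (-118 + (5 + 13 + 13²)) + 116 = (-118 + (5 + 13 + 169)) + 116 = (-118 + 187) + 116 = 69 + 116 = 185)
-454*((q(-7) - 1*74) + k) = -454*((0 - 1*74) + 185) = -454*((0 - 74) + 185) = -454*(-74 + 185) = -454*111 = -50394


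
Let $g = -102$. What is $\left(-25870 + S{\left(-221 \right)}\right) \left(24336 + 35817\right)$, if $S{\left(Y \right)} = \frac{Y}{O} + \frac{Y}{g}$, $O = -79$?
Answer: $- \frac{245825801377}{158} \approx -1.5559 \cdot 10^{9}$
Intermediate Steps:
$S{\left(Y \right)} = - \frac{181 Y}{8058}$ ($S{\left(Y \right)} = \frac{Y}{-79} + \frac{Y}{-102} = Y \left(- \frac{1}{79}\right) + Y \left(- \frac{1}{102}\right) = - \frac{Y}{79} - \frac{Y}{102} = - \frac{181 Y}{8058}$)
$\left(-25870 + S{\left(-221 \right)}\right) \left(24336 + 35817\right) = \left(-25870 - - \frac{2353}{474}\right) \left(24336 + 35817\right) = \left(-25870 + \frac{2353}{474}\right) 60153 = \left(- \frac{12260027}{474}\right) 60153 = - \frac{245825801377}{158}$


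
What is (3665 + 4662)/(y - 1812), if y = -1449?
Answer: -8327/3261 ≈ -2.5535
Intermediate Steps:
(3665 + 4662)/(y - 1812) = (3665 + 4662)/(-1449 - 1812) = 8327/(-3261) = 8327*(-1/3261) = -8327/3261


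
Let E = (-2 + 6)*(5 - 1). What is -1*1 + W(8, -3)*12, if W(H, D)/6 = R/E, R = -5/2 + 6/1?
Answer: 59/4 ≈ 14.750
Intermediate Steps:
R = 7/2 (R = -5*½ + 6*1 = -5/2 + 6 = 7/2 ≈ 3.5000)
E = 16 (E = 4*4 = 16)
W(H, D) = 21/16 (W(H, D) = 6*((7/2)/16) = 6*((7/2)*(1/16)) = 6*(7/32) = 21/16)
-1*1 + W(8, -3)*12 = -1*1 + (21/16)*12 = -1 + 63/4 = 59/4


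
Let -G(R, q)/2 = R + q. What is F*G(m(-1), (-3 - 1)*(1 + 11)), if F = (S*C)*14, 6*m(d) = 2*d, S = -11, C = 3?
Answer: -44660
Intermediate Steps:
m(d) = d/3 (m(d) = (2*d)/6 = d/3)
G(R, q) = -2*R - 2*q (G(R, q) = -2*(R + q) = -2*R - 2*q)
F = -462 (F = -11*3*14 = -33*14 = -462)
F*G(m(-1), (-3 - 1)*(1 + 11)) = -462*(-2*(-1)/3 - 2*(-3 - 1)*(1 + 11)) = -462*(-2*(-⅓) - (-8)*12) = -462*(⅔ - 2*(-48)) = -462*(⅔ + 96) = -462*290/3 = -44660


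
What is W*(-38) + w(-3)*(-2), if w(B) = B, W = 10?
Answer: -374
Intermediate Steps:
W*(-38) + w(-3)*(-2) = 10*(-38) - 3*(-2) = -380 + 6 = -374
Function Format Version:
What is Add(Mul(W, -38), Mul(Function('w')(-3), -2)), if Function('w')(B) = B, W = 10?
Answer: -374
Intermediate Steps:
Add(Mul(W, -38), Mul(Function('w')(-3), -2)) = Add(Mul(10, -38), Mul(-3, -2)) = Add(-380, 6) = -374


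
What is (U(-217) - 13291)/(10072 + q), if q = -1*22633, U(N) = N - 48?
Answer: 13556/12561 ≈ 1.0792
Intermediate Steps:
U(N) = -48 + N
q = -22633
(U(-217) - 13291)/(10072 + q) = ((-48 - 217) - 13291)/(10072 - 22633) = (-265 - 13291)/(-12561) = -13556*(-1/12561) = 13556/12561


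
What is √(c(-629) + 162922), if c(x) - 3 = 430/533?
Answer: √46285429515/533 ≈ 403.64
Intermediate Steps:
c(x) = 2029/533 (c(x) = 3 + 430/533 = 2029/533)
√(c(-629) + 162922) = √(2029/533 + 162922) = √(86839455/533) = √46285429515/533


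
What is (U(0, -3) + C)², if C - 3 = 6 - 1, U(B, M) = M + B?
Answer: 25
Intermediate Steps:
U(B, M) = B + M
C = 8 (C = 3 + (6 - 1) = 3 + 5 = 8)
(U(0, -3) + C)² = ((0 - 3) + 8)² = (-3 + 8)² = 5² = 25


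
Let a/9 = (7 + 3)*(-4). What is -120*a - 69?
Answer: 43131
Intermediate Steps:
a = -360 (a = 9*((7 + 3)*(-4)) = 9*(10*(-4)) = 9*(-40) = -360)
-120*a - 69 = -120*(-360) - 69 = 43200 - 69 = 43131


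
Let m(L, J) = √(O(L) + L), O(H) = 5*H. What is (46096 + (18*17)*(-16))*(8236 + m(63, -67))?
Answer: 339323200 + 123600*√42 ≈ 3.4012e+8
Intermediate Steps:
m(L, J) = √6*√L (m(L, J) = √(5*L + L) = √(6*L) = √6*√L)
(46096 + (18*17)*(-16))*(8236 + m(63, -67)) = (46096 + (18*17)*(-16))*(8236 + √6*√63) = (46096 + 306*(-16))*(8236 + √6*(3*√7)) = (46096 - 4896)*(8236 + 3*√42) = 41200*(8236 + 3*√42) = 339323200 + 123600*√42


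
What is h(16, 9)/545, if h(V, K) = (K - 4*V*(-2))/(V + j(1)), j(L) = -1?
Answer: 137/8175 ≈ 0.016758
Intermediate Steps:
h(V, K) = (K + 8*V)/(-1 + V) (h(V, K) = (K - 4*V*(-2))/(V - 1) = (K + 8*V)/(-1 + V))
h(16, 9)/545 = ((9 + 8*16)/(-1 + 16))/545 = ((9 + 128)/15)*(1/545) = ((1/15)*137)*(1/545) = (137/15)*(1/545) = 137/8175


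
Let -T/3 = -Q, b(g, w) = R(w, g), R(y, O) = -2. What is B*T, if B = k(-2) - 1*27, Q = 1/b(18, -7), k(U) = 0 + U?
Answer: 87/2 ≈ 43.500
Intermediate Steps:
b(g, w) = -2
k(U) = U
Q = -½ (Q = 1/(-2) = -½ ≈ -0.50000)
B = -29 (B = -2 - 1*27 = -2 - 27 = -29)
T = -3/2 (T = -(-3)*(-1)/2 = -3*½ = -3/2 ≈ -1.5000)
B*T = -29*(-3/2) = 87/2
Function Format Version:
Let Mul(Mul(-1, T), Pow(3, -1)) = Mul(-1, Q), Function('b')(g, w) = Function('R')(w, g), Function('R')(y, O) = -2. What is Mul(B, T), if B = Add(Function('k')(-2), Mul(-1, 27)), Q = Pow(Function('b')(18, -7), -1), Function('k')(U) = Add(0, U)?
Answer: Rational(87, 2) ≈ 43.500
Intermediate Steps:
Function('b')(g, w) = -2
Function('k')(U) = U
Q = Rational(-1, 2) (Q = Pow(-2, -1) = Rational(-1, 2) ≈ -0.50000)
B = -29 (B = Add(-2, Mul(-1, 27)) = Add(-2, -27) = -29)
T = Rational(-3, 2) (T = Mul(-3, Mul(-1, Rational(-1, 2))) = Mul(-3, Rational(1, 2)) = Rational(-3, 2) ≈ -1.5000)
Mul(B, T) = Mul(-29, Rational(-3, 2)) = Rational(87, 2)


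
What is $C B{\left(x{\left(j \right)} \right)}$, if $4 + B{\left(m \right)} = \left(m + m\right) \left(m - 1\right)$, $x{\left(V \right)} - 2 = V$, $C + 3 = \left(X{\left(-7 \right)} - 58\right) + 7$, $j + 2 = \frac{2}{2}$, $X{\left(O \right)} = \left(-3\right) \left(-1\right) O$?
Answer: $300$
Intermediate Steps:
$X{\left(O \right)} = 3 O$
$j = -1$ ($j = -2 + \frac{2}{2} = -2 + 2 \cdot \frac{1}{2} = -2 + 1 = -1$)
$C = -75$ ($C = -3 + \left(\left(3 \left(-7\right) - 58\right) + 7\right) = -3 + \left(\left(-21 - 58\right) + 7\right) = -3 + \left(-79 + 7\right) = -3 - 72 = -75$)
$x{\left(V \right)} = 2 + V$
$B{\left(m \right)} = -4 + 2 m \left(-1 + m\right)$ ($B{\left(m \right)} = -4 + \left(m + m\right) \left(m - 1\right) = -4 + 2 m \left(-1 + m\right)$)
$C B{\left(x{\left(j \right)} \right)} = - 75 \left(-4 - 2 \left(2 - 1\right) + 2 \left(2 - 1\right)^{2}\right) = - 75 \left(-4 - 2 + 2 \cdot 1^{2}\right) = - 75 \left(-4 - 2 + 2 \cdot 1\right) = - 75 \left(-4 - 2 + 2\right) = \left(-75\right) \left(-4\right) = 300$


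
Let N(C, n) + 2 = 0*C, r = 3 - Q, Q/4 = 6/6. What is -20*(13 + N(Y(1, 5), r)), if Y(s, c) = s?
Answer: -220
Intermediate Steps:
Q = 4 (Q = 4*(6/6) = 4*(6*(1/6)) = 4*1 = 4)
r = -1 (r = 3 - 1*4 = 3 - 4 = -1)
N(C, n) = -2 (N(C, n) = -2 + 0*C = -2 + 0 = -2)
-20*(13 + N(Y(1, 5), r)) = -20*(13 - 2) = -20*11 = -220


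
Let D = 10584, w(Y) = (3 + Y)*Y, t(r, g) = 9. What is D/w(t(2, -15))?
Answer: 98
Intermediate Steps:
w(Y) = Y*(3 + Y)
D/w(t(2, -15)) = 10584/((9*(3 + 9))) = 10584/((9*12)) = 10584/108 = 10584*(1/108) = 98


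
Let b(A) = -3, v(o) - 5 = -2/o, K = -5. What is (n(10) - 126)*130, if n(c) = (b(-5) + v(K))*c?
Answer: -13260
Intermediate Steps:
v(o) = 5 - 2/o
n(c) = 12*c/5 (n(c) = (-3 + (5 - 2/(-5)))*c = (-3 + (5 - 2*(-⅕)))*c = (-3 + (5 + ⅖))*c = (-3 + 27/5)*c = 12*c/5)
(n(10) - 126)*130 = ((12/5)*10 - 126)*130 = (24 - 126)*130 = -102*130 = -13260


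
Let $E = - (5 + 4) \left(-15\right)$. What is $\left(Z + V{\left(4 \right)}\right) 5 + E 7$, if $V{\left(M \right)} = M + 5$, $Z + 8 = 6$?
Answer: $980$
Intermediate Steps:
$Z = -2$ ($Z = -8 + 6 = -2$)
$V{\left(M \right)} = 5 + M$
$E = 135$ ($E = \left(-1\right) 9 \left(-15\right) = \left(-9\right) \left(-15\right) = 135$)
$\left(Z + V{\left(4 \right)}\right) 5 + E 7 = \left(-2 + \left(5 + 4\right)\right) 5 + 135 \cdot 7 = \left(-2 + 9\right) 5 + 945 = 7 \cdot 5 + 945 = 35 + 945 = 980$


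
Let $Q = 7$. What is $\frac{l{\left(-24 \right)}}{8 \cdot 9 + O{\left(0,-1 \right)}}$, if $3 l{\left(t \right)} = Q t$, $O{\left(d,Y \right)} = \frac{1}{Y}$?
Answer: $- \frac{56}{71} \approx -0.78873$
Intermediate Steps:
$l{\left(t \right)} = \frac{7 t}{3}$
$\frac{l{\left(-24 \right)}}{8 \cdot 9 + O{\left(0,-1 \right)}} = \frac{\frac{7}{3} \left(-24\right)}{8 \cdot 9 + \frac{1}{-1}} = - \frac{56}{72 - 1} = - \frac{56}{71}$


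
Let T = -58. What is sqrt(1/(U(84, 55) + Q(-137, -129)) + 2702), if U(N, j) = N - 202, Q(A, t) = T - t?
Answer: sqrt(5968671)/47 ≈ 51.981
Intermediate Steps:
Q(A, t) = -58 - t
U(N, j) = -202 + N
sqrt(1/(U(84, 55) + Q(-137, -129)) + 2702) = sqrt(1/((-202 + 84) + (-58 - 1*(-129))) + 2702) = sqrt(1/(-118 + (-58 + 129)) + 2702) = sqrt(1/(-118 + 71) + 2702) = sqrt(1/(-47) + 2702) = sqrt(-1/47 + 2702) = sqrt(126993/47) = sqrt(5968671)/47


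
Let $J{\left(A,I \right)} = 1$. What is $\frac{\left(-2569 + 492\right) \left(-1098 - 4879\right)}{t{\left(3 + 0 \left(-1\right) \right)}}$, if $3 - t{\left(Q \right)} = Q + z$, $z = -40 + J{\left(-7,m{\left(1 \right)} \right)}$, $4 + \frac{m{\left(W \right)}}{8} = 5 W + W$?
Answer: $\frac{12414229}{39} \approx 3.1831 \cdot 10^{5}$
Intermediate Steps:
$m{\left(W \right)} = -32 + 48 W$ ($m{\left(W \right)} = -32 + 8 \left(5 W + W\right) = -32 + 8 \cdot 6 W = -32 + 48 W$)
$z = -39$ ($z = -40 + 1 = -39$)
$t{\left(Q \right)} = 42 - Q$ ($t{\left(Q \right)} = 3 - \left(Q - 39\right) = 3 - \left(-39 + Q\right) = 42 - Q$)
$\frac{\left(-2569 + 492\right) \left(-1098 - 4879\right)}{t{\left(3 + 0 \left(-1\right) \right)}} = \frac{\left(-2569 + 492\right) \left(-1098 - 4879\right)}{42 - \left(3 + 0 \left(-1\right)\right)} = \frac{\left(-2077\right) \left(-5977\right)}{42 - \left(3 + 0\right)} = \frac{12414229}{42 - 3} = \frac{12414229}{39}$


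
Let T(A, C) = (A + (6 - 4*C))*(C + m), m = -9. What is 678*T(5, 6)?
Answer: 26442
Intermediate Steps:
T(A, C) = (-9 + C)*(6 + A - 4*C) (T(A, C) = (A + (6 - 4*C))*(C - 9) = (6 + A - 4*C)*(-9 + C) = (-9 + C)*(6 + A - 4*C))
678*T(5, 6) = 678*(-54 - 9*5 - 4*6² + 42*6 + 5*6) = 678*(-54 - 45 - 4*36 + 252 + 30) = 678*(-54 - 45 - 144 + 252 + 30) = 678*39 = 26442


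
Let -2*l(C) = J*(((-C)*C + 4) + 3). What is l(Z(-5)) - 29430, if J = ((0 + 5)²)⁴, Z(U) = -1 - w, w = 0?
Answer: -1201305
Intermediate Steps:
Z(U) = -1 (Z(U) = -1 - 1*0 = -1 + 0 = -1)
J = 390625 (J = (5²)⁴ = 25⁴ = 390625)
l(C) = -2734375/2 + 390625*C²/2 (l(C) = -390625*(((-C)*C + 4) + 3)/2 = -390625*((-C² + 4) + 3)/2 = -390625*((4 - C²) + 3)/2 = -390625*(7 - C²)/2 = -(2734375 - 390625*C²)/2 = -2734375/2 + 390625*C²/2)
l(Z(-5)) - 29430 = (-2734375/2 + (390625/2)*(-1)²) - 29430 = (-2734375/2 + (390625/2)*1) - 29430 = (-2734375/2 + 390625/2) - 29430 = -1171875 - 29430 = -1201305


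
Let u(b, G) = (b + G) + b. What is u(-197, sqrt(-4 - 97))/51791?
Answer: -394/51791 + I*sqrt(101)/51791 ≈ -0.0076075 + 0.00019405*I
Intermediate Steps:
u(b, G) = G + 2*b (u(b, G) = (G + b) + b = G + 2*b)
u(-197, sqrt(-4 - 97))/51791 = (sqrt(-4 - 97) + 2*(-197))/51791 = (sqrt(-101) - 394)*(1/51791) = (I*sqrt(101) - 394)*(1/51791) = (-394 + I*sqrt(101))*(1/51791) = -394/51791 + I*sqrt(101)/51791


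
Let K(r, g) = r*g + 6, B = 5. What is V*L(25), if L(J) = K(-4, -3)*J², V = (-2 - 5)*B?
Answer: -393750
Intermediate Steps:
V = -35 (V = (-2 - 5)*5 = -7*5 = -35)
K(r, g) = 6 + g*r (K(r, g) = g*r + 6 = 6 + g*r)
L(J) = 18*J² (L(J) = (6 - 3*(-4))*J² = (6 + 12)*J² = 18*J²)
V*L(25) = -630*25² = -630*625 = -35*11250 = -393750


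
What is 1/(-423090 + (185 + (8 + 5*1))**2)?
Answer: -1/383886 ≈ -2.6049e-6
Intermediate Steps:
1/(-423090 + (185 + (8 + 5*1))**2) = 1/(-423090 + (185 + (8 + 5))**2) = 1/(-423090 + (185 + 13)**2) = 1/(-423090 + 198**2) = 1/(-423090 + 39204) = 1/(-383886) = -1/383886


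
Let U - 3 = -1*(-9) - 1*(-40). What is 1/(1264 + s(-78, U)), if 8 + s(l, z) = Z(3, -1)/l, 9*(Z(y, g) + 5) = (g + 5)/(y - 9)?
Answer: 2106/2645273 ≈ 0.00079614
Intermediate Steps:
U = 52 (U = 3 + (-1*(-9) - 1*(-40)) = 3 + (9 + 40) = 3 + 49 = 52)
Z(y, g) = -5 + (5 + g)/(9*(-9 + y)) (Z(y, g) = -5 + ((g + 5)/(y - 9))/9 = -5 + ((5 + g)/(-9 + y))/9 = -5 + (5 + g)/(9*(-9 + y)))
s(l, z) = -8 - 137/(27*l) (s(l, z) = -8 + ((410 - 1 - 45*3)/(9*(-9 + 3)))/l = -8 + ((⅑)*(410 - 1 - 135)/(-6))/l = -8 + ((⅑)*(-⅙)*274)/l = -8 - 137/(27*l))
1/(1264 + s(-78, U)) = 1/(1264 + (-8 - 137/27/(-78))) = 1/(1264 + (-8 - 137/27*(-1/78))) = 1/(1264 + (-8 + 137/2106)) = 1/(1264 - 16711/2106) = 1/(2645273/2106) = 2106/2645273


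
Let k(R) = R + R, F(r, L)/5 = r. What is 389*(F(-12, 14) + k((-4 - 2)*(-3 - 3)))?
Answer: 4668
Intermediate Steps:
F(r, L) = 5*r
k(R) = 2*R
389*(F(-12, 14) + k((-4 - 2)*(-3 - 3))) = 389*(5*(-12) + 2*((-4 - 2)*(-3 - 3))) = 389*(-60 + 2*(-6*(-6))) = 389*(-60 + 2*36) = 389*(-60 + 72) = 389*12 = 4668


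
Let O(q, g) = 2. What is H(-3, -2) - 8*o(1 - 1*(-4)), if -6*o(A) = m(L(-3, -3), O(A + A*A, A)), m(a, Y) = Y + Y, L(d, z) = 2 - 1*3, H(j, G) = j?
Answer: 7/3 ≈ 2.3333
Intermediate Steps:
L(d, z) = -1 (L(d, z) = 2 - 3 = -1)
m(a, Y) = 2*Y
o(A) = -⅔ (o(A) = -2/3 = -⅙*4 = -⅔)
H(-3, -2) - 8*o(1 - 1*(-4)) = -3 - 8*(-⅔) = -3 + 16/3 = 7/3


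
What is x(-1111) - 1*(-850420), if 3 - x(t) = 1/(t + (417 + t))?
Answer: 1535013516/1805 ≈ 8.5042e+5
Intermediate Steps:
x(t) = 3 - 1/(417 + 2*t) (x(t) = 3 - 1/(t + (417 + t)) = 3 - 1/(417 + 2*t))
x(-1111) - 1*(-850420) = 2*(625 + 3*(-1111))/(417 + 2*(-1111)) - 1*(-850420) = 2*(625 - 3333)/(417 - 2222) + 850420 = 2*(-2708)/(-1805) + 850420 = 2*(-1/1805)*(-2708) + 850420 = 5416/1805 + 850420 = 1535013516/1805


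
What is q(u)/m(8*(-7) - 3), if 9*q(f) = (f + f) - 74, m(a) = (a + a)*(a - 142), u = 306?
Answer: 269/106731 ≈ 0.0025204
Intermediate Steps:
m(a) = 2*a*(-142 + a) (m(a) = (2*a)*(-142 + a) = 2*a*(-142 + a))
q(f) = -74/9 + 2*f/9 (q(f) = ((f + f) - 74)/9 = (2*f - 74)/9 = (-74 + 2*f)/9 = -74/9 + 2*f/9)
q(u)/m(8*(-7) - 3) = (-74/9 + (2/9)*306)/((2*(8*(-7) - 3)*(-142 + (8*(-7) - 3)))) = (-74/9 + 68)/((2*(-56 - 3)*(-142 + (-56 - 3)))) = 538/(9*((2*(-59)*(-142 - 59)))) = 538/(9*((2*(-59)*(-201)))) = (538/9)/23718 = (538/9)*(1/23718) = 269/106731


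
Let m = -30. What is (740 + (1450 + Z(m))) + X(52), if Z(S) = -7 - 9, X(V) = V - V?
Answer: 2174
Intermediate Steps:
X(V) = 0
Z(S) = -16
(740 + (1450 + Z(m))) + X(52) = (740 + (1450 - 16)) + 0 = (740 + 1434) + 0 = 2174 + 0 = 2174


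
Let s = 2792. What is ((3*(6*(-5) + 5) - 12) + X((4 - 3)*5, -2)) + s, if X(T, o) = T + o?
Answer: 2708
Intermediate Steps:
((3*(6*(-5) + 5) - 12) + X((4 - 3)*5, -2)) + s = ((3*(6*(-5) + 5) - 12) + ((4 - 3)*5 - 2)) + 2792 = ((3*(-30 + 5) - 12) + (1*5 - 2)) + 2792 = ((3*(-25) - 12) + (5 - 2)) + 2792 = ((-75 - 12) + 3) + 2792 = (-87 + 3) + 2792 = -84 + 2792 = 2708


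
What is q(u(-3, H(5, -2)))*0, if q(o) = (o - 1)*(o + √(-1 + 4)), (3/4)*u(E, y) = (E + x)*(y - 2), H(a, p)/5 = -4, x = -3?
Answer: 0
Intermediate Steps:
H(a, p) = -20 (H(a, p) = 5*(-4) = -20)
u(E, y) = 4*(-3 + E)*(-2 + y)/3 (u(E, y) = 4*((E - 3)*(y - 2))/3 = 4*((-3 + E)*(-2 + y))/3 = 4*(-3 + E)*(-2 + y)/3)
q(o) = (-1 + o)*(o + √3)
q(u(-3, H(5, -2)))*0 = ((8 - 4*(-20) - 8/3*(-3) + (4/3)*(-3)*(-20))² - (8 - 4*(-20) - 8/3*(-3) + (4/3)*(-3)*(-20)) - √3 + (8 - 4*(-20) - 8/3*(-3) + (4/3)*(-3)*(-20))*√3)*0 = ((8 + 80 + 8 + 80)² - (8 + 80 + 8 + 80) - √3 + (8 + 80 + 8 + 80)*√3)*0 = (176² - 1*176 - √3 + 176*√3)*0 = (30976 - 176 - √3 + 176*√3)*0 = (30800 + 175*√3)*0 = 0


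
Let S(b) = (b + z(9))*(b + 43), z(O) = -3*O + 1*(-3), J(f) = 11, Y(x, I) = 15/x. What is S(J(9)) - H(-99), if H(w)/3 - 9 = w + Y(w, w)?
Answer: -8311/11 ≈ -755.54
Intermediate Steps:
z(O) = -3 - 3*O (z(O) = -3*O - 3 = -3 - 3*O)
S(b) = (-30 + b)*(43 + b) (S(b) = (b + (-3 - 3*9))*(b + 43) = (b + (-3 - 27))*(43 + b) = (b - 30)*(43 + b) = (-30 + b)*(43 + b))
H(w) = 27 + 3*w + 45/w (H(w) = 27 + 3*(w + 15/w) = 27 + (3*w + 45/w) = 27 + 3*w + 45/w)
S(J(9)) - H(-99) = (-1290 + 11² + 13*11) - (27 + 3*(-99) + 45/(-99)) = (-1290 + 121 + 143) - (27 - 297 + 45*(-1/99)) = -1026 - (27 - 297 - 5/11) = -1026 - 1*(-2975/11) = -1026 + 2975/11 = -8311/11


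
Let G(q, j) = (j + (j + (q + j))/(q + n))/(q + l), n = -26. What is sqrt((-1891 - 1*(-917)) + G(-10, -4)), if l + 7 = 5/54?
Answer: I*sqrt(811723649)/913 ≈ 31.206*I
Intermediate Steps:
l = -373/54 (l = -7 + 5/54 = -373/54 ≈ -6.9074)
G(q, j) = (j + (q + 2*j)/(-26 + q))/(-373/54 + q) (G(q, j) = (j + (j + (q + j))/(q - 26))/(q - 373/54) = (j + (j + (j + q))/(-26 + q))/(-373/54 + q) = (j + (q + 2*j)/(-26 + q))/(-373/54 + q))
sqrt((-1891 - 1*(-917)) + G(-10, -4)) = sqrt((-1891 - 1*(-917)) + 54*(-10 - 24*(-4) - 4*(-10))/(9698 - 1777*(-10) + 54*(-10)**2)) = sqrt((-1891 + 917) + 54*(-10 + 96 + 40)/(9698 + 17770 + 54*100)) = sqrt(-974 + 54*126/(9698 + 17770 + 5400)) = sqrt(-974 + 54*126/32868) = sqrt(-974 + 54*(1/32868)*126) = sqrt(-974 + 189/913) = sqrt(-889073/913) = I*sqrt(811723649)/913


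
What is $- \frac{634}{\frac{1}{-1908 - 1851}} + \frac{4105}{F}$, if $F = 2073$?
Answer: $\frac{4940390143}{2073} \approx 2.3832 \cdot 10^{6}$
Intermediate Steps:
$- \frac{634}{\frac{1}{-1908 - 1851}} + \frac{4105}{F} = - \frac{634}{\frac{1}{-1908 - 1851}} + \frac{4105}{2073} = - \frac{634}{\frac{1}{-3759}} + 4105 \cdot \frac{1}{2073} = - \frac{634}{- \frac{1}{3759}} + \frac{4105}{2073} = \left(-634\right) \left(-3759\right) + \frac{4105}{2073} = 2383206 + \frac{4105}{2073} = \frac{4940390143}{2073}$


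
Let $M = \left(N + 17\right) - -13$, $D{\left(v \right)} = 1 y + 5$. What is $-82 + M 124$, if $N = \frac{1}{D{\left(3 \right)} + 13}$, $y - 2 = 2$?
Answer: $\frac{40080}{11} \approx 3643.6$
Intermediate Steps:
$y = 4$ ($y = 2 + 2 = 4$)
$D{\left(v \right)} = 9$ ($D{\left(v \right)} = 1 \cdot 4 + 5 = 4 + 5 = 9$)
$N = \frac{1}{22}$ ($N = \frac{1}{9 + 13} = \frac{1}{22} \approx 0.045455$)
$M = \frac{661}{22}$ ($M = \left(\frac{1}{22} + 17\right) - -13 = \frac{375}{22} + \left(-7 + 20\right) = \frac{375}{22} + 13 = \frac{661}{22} \approx 30.045$)
$-82 + M 124 = -82 + \frac{661}{22} \cdot 124 = -82 + \frac{40982}{11} = \frac{40080}{11}$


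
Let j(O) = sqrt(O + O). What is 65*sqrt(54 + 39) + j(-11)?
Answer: 65*sqrt(93) + I*sqrt(22) ≈ 626.84 + 4.6904*I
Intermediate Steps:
j(O) = sqrt(2)*sqrt(O) (j(O) = sqrt(2*O) = sqrt(2)*sqrt(O))
65*sqrt(54 + 39) + j(-11) = 65*sqrt(54 + 39) + sqrt(2)*sqrt(-11) = 65*sqrt(93) + sqrt(2)*(I*sqrt(11)) = 65*sqrt(93) + I*sqrt(22)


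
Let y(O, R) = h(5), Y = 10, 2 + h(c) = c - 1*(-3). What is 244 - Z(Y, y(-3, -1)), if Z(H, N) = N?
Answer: 238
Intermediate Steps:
h(c) = 1 + c (h(c) = -2 + (c - 1*(-3)) = -2 + (c + 3) = -2 + (3 + c) = 1 + c)
y(O, R) = 6 (y(O, R) = 1 + 5 = 6)
244 - Z(Y, y(-3, -1)) = 244 - 1*6 = 244 - 6 = 238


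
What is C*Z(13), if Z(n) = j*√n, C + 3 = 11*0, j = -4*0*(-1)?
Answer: 0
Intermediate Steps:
j = 0 (j = 0*(-1) = 0)
C = -3 (C = -3 + 11*0 = -3 + 0 = -3)
Z(n) = 0 (Z(n) = 0*√n = 0)
C*Z(13) = -3*0 = 0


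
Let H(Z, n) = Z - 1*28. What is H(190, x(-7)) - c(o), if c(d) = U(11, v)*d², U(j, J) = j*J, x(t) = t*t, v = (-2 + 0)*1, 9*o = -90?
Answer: 2362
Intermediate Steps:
o = -10 (o = (⅑)*(-90) = -10)
v = -2 (v = -2*1 = -2)
x(t) = t²
U(j, J) = J*j
c(d) = -22*d² (c(d) = (-2*11)*d² = -22*d²)
H(Z, n) = -28 + Z (H(Z, n) = Z - 28 = -28 + Z)
H(190, x(-7)) - c(o) = (-28 + 190) - (-22)*(-10)² = 162 - (-22)*100 = 162 - 1*(-2200) = 162 + 2200 = 2362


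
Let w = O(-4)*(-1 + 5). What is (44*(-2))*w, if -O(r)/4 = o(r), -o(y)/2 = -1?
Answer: 2816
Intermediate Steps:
o(y) = 2 (o(y) = -2*(-1) = 2)
O(r) = -8 (O(r) = -4*2 = -8)
w = -32 (w = -8*(-1 + 5) = -8*4 = -32)
(44*(-2))*w = (44*(-2))*(-32) = -88*(-32) = 2816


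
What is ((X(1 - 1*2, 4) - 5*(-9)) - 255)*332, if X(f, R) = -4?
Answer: -71048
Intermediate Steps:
((X(1 - 1*2, 4) - 5*(-9)) - 255)*332 = ((-4 - 5*(-9)) - 255)*332 = ((-4 + 45) - 255)*332 = (41 - 255)*332 = -214*332 = -71048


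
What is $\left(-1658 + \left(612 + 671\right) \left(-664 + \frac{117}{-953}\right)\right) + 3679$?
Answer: $- \frac{810096234}{953} \approx -8.5005 \cdot 10^{5}$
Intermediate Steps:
$\left(-1658 + \left(612 + 671\right) \left(-664 + \frac{117}{-953}\right)\right) + 3679 = \left(-1658 + 1283 \left(-664 + 117 \left(- \frac{1}{953}\right)\right)\right) + 3679 = \left(-1658 + 1283 \left(-664 - \frac{117}{953}\right)\right) + 3679 = \left(-1658 + 1283 \left(- \frac{632909}{953}\right)\right) + 3679 = \left(-1658 - \frac{812022247}{953}\right) + 3679 = - \frac{813602321}{953} + 3679 = - \frac{810096234}{953}$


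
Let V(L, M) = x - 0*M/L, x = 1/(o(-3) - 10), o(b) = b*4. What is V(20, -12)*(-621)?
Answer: 621/22 ≈ 28.227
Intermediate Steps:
o(b) = 4*b
x = -1/22 (x = 1/(4*(-3) - 10) = 1/(-12 - 10) = 1/(-22) = -1/22 ≈ -0.045455)
V(L, M) = -1/22 (V(L, M) = -1/22 - 0*M/L = -1/22 - 1*0 = -1/22 + 0 = -1/22)
V(20, -12)*(-621) = -1/22*(-621) = 621/22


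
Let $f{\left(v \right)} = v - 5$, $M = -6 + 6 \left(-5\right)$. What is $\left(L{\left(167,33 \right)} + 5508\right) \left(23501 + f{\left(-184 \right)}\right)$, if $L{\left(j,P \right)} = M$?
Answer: $127563264$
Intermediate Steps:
$M = -36$ ($M = -6 - 30 = -36$)
$f{\left(v \right)} = -5 + v$ ($f{\left(v \right)} = v - 5 = -5 + v$)
$L{\left(j,P \right)} = -36$
$\left(L{\left(167,33 \right)} + 5508\right) \left(23501 + f{\left(-184 \right)}\right) = \left(-36 + 5508\right) \left(23501 - 189\right) = 5472 \left(23501 - 189\right) = 5472 \cdot 23312 = 127563264$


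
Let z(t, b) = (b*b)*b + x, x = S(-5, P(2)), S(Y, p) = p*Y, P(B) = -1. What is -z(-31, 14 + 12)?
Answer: -17581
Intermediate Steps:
S(Y, p) = Y*p
x = 5 (x = -5*(-1) = 5)
z(t, b) = 5 + b³ (z(t, b) = (b*b)*b + 5 = b²*b + 5 = b³ + 5 = 5 + b³)
-z(-31, 14 + 12) = -(5 + (14 + 12)³) = -(5 + 26³) = -(5 + 17576) = -1*17581 = -17581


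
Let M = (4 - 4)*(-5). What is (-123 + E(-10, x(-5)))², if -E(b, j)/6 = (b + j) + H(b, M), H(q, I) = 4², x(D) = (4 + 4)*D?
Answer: 6561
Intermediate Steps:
M = 0 (M = 0*(-5) = 0)
x(D) = 8*D
H(q, I) = 16
E(b, j) = -96 - 6*b - 6*j (E(b, j) = -6*((b + j) + 16) = -6*(16 + b + j) = -96 - 6*b - 6*j)
(-123 + E(-10, x(-5)))² = (-123 + (-96 - 6*(-10) - 48*(-5)))² = (-123 + (-96 + 60 - 6*(-40)))² = (-123 + (-96 + 60 + 240))² = (-123 + 204)² = 81² = 6561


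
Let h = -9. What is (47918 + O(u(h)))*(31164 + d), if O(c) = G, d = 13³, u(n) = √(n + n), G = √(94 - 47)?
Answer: 1598592398 + 33361*√47 ≈ 1.5988e+9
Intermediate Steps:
G = √47 ≈ 6.8557
u(n) = √2*√n (u(n) = √(2*n) = √2*√n)
d = 2197
O(c) = √47
(47918 + O(u(h)))*(31164 + d) = (47918 + √47)*(31164 + 2197) = (47918 + √47)*33361 = 1598592398 + 33361*√47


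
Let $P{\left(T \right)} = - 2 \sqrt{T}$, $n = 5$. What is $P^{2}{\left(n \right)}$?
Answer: $20$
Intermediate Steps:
$P^{2}{\left(n \right)} = \left(- 2 \sqrt{5}\right)^{2} = 20$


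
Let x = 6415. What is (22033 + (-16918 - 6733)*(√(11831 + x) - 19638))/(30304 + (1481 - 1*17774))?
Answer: 464480371/14011 - 23651*√18246/14011 ≈ 32923.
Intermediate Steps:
(22033 + (-16918 - 6733)*(√(11831 + x) - 19638))/(30304 + (1481 - 1*17774)) = (22033 + (-16918 - 6733)*(√(11831 + 6415) - 19638))/(30304 + (1481 - 1*17774)) = (22033 - 23651*(√18246 - 19638))/(30304 + (1481 - 17774)) = (22033 - 23651*(-19638 + √18246))/(30304 - 16293) = (22033 + (464458338 - 23651*√18246))/14011 = (464480371 - 23651*√18246)*(1/14011) = 464480371/14011 - 23651*√18246/14011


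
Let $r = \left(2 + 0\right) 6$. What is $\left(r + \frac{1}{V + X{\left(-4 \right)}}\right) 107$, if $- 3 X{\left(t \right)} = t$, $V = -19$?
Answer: $\frac{67731}{53} \approx 1277.9$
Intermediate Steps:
$X{\left(t \right)} = - \frac{t}{3}$
$r = 12$ ($r = 2 \cdot 6 = 12$)
$\left(r + \frac{1}{V + X{\left(-4 \right)}}\right) 107 = \left(12 + \frac{1}{-19 - - \frac{4}{3}}\right) 107 = \left(12 + \frac{1}{-19 + \frac{4}{3}}\right) 107 = \left(12 + \frac{1}{- \frac{53}{3}}\right) 107 = \left(12 - \frac{3}{53}\right) 107 = \frac{633}{53} \cdot 107 = \frac{67731}{53}$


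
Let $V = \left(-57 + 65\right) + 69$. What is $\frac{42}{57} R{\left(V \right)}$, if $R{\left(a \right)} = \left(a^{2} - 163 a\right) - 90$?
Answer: $- \frac{93968}{19} \approx -4945.7$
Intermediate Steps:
$V = 77$ ($V = 8 + 69 = 77$)
$R{\left(a \right)} = -90 + a^{2} - 163 a$
$\frac{42}{57} R{\left(V \right)} = \frac{42}{57} \left(-90 + 77^{2} - 12551\right) = 42 \cdot \frac{1}{57} \left(-90 + 5929 - 12551\right) = \frac{14}{19} \left(-6712\right) = - \frac{93968}{19}$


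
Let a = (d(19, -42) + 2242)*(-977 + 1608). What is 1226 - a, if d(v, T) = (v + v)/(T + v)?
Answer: -32485970/23 ≈ -1.4124e+6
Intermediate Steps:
d(v, T) = 2*v/(T + v) (d(v, T) = (2*v)/(T + v) = 2*v/(T + v))
a = 32514168/23 (a = (2*19/(-42 + 19) + 2242)*(-977 + 1608) = (2*19/(-23) + 2242)*631 = (2*19*(-1/23) + 2242)*631 = (-38/23 + 2242)*631 = (51528/23)*631 = 32514168/23 ≈ 1.4137e+6)
1226 - a = 1226 - 1*32514168/23 = 1226 - 32514168/23 = -32485970/23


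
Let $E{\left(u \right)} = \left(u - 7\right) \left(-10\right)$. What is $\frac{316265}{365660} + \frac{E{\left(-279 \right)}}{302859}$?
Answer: $\frac{19365897847}{22148684388} \approx 0.87436$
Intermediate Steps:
$E{\left(u \right)} = 70 - 10 u$ ($E{\left(u \right)} = \left(-7 + u\right) \left(-10\right) = 70 - 10 u$)
$\frac{316265}{365660} + \frac{E{\left(-279 \right)}}{302859} = \frac{316265}{365660} + \frac{70 - -2790}{302859} = 316265 \cdot \frac{1}{365660} + \left(70 + 2790\right) \frac{1}{302859} = \frac{63253}{73132} + 2860 \cdot \frac{1}{302859} = \frac{63253}{73132} + \frac{2860}{302859} = \frac{19365897847}{22148684388}$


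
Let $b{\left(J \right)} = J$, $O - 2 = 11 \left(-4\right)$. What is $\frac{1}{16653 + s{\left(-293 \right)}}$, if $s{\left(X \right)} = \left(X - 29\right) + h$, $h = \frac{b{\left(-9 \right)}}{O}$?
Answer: $\frac{14}{228637} \approx 6.1232 \cdot 10^{-5}$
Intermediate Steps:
$O = -42$ ($O = 2 + 11 \left(-4\right) = 2 - 44 = -42$)
$h = \frac{3}{14}$ ($h = - \frac{9}{-42} = \left(-9\right) \left(- \frac{1}{42}\right) = \frac{3}{14} \approx 0.21429$)
$s{\left(X \right)} = - \frac{403}{14} + X$ ($s{\left(X \right)} = \left(X - 29\right) + \frac{3}{14} = \left(-29 + X\right) + \frac{3}{14} = - \frac{403}{14} + X$)
$\frac{1}{16653 + s{\left(-293 \right)}} = \frac{1}{16653 - \frac{4505}{14}} = \frac{1}{\frac{228637}{14}} = \frac{14}{228637}$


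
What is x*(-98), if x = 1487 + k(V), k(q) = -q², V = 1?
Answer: -145628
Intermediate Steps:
x = 1486 (x = 1487 - 1*1² = 1487 - 1*1 = 1487 - 1 = 1486)
x*(-98) = 1486*(-98) = -145628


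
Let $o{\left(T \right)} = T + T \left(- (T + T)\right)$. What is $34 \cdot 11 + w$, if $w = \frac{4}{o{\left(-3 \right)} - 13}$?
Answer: $\frac{6356}{17} \approx 373.88$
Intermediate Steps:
$o{\left(T \right)} = T - 2 T^{2}$ ($o{\left(T \right)} = T + T \left(- 2 T\right) = T - 2 T^{2}$)
$w = - \frac{2}{17}$ ($w = \frac{4}{- 3 \left(1 - -6\right) - 13} = \frac{4}{- 3 \left(1 + 6\right) - 13} = \frac{4}{\left(-3\right) 7 - 13} = \frac{4}{-21 - 13} = \frac{4}{-34} = 4 \left(- \frac{1}{34}\right) = - \frac{2}{17} \approx -0.11765$)
$34 \cdot 11 + w = 34 \cdot 11 - \frac{2}{17} = 374 - \frac{2}{17} = \frac{6356}{17}$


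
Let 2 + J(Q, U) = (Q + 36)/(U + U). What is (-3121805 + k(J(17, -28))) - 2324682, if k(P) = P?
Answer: -305003437/56 ≈ -5.4465e+6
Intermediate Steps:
J(Q, U) = -2 + (36 + Q)/(2*U) (J(Q, U) = -2 + (Q + 36)/(U + U) = -2 + (36 + Q)/((2*U)) = -2 + (36 + Q)*(1/(2*U)) = -2 + (36 + Q)/(2*U))
(-3121805 + k(J(17, -28))) - 2324682 = (-3121805 + (½)*(36 + 17 - 4*(-28))/(-28)) - 2324682 = (-3121805 + (½)*(-1/28)*(36 + 17 + 112)) - 2324682 = (-3121805 + (½)*(-1/28)*165) - 2324682 = (-3121805 - 165/56) - 2324682 = -174821245/56 - 2324682 = -305003437/56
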